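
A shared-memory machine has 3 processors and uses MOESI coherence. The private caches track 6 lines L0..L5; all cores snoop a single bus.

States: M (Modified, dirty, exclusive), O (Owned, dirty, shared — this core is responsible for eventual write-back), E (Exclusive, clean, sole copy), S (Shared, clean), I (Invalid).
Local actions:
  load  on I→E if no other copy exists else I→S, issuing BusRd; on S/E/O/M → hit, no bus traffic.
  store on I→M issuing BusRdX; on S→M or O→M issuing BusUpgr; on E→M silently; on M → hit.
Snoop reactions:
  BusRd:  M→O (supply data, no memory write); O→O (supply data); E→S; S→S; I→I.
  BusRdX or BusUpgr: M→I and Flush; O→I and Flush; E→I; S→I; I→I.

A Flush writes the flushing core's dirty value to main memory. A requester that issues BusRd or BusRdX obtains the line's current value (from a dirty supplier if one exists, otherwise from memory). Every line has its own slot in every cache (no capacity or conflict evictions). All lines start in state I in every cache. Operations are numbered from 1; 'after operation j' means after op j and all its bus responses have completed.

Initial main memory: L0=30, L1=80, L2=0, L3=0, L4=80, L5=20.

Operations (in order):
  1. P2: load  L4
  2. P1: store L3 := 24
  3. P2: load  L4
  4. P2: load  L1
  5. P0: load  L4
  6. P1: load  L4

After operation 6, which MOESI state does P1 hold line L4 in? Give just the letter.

[1] P2: load  L4 | P0:I, P1:I, P2:E(80) | bus: BusRd
[2] P1: store L3 := 24 | P0:I, P1:M(24), P2:I | bus: BusRdX
[3] P2: load  L4 | P0:I, P1:I, P2:E(80) | bus: none
[4] P2: load  L1 | P0:I, P1:I, P2:E(80) | bus: BusRd
[5] P0: load  L4 | P0:S(80), P1:I, P2:S(80) | bus: BusRd
[6] P1: load  L4 | P0:S(80), P1:S(80), P2:S(80) | bus: BusRd

state = S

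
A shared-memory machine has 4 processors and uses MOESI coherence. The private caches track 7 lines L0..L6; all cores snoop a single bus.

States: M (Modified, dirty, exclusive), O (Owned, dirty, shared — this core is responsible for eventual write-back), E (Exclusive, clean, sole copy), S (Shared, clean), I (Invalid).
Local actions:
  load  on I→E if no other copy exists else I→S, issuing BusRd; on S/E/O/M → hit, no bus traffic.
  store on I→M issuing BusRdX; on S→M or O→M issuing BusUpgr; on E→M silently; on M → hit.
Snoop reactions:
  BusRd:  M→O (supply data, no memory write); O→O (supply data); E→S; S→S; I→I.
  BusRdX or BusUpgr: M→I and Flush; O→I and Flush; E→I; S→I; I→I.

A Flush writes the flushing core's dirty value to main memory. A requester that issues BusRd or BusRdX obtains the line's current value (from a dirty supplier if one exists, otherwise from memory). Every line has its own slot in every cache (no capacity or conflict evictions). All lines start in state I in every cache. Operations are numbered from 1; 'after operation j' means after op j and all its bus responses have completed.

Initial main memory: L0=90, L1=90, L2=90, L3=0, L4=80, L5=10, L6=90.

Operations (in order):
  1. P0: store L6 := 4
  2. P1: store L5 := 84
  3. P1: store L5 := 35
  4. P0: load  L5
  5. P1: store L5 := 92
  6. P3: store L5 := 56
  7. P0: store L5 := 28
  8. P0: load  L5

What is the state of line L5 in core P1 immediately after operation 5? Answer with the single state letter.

step 1: P0: store L6 := 4  ⟶  MIII  (L6)  txn=BusRdX  M[L6]=90
step 2: P1: store L5 := 84  ⟶  IMII  (L5)  txn=BusRdX  M[L5]=10
step 3: P1: store L5 := 35  ⟶  IMII  (L5)  txn=∅  M[L5]=10
step 4: P0: load  L5  ⟶  SOII  (L5)  txn=BusRd  M[L5]=10
step 5: P1: store L5 := 92  ⟶  IMII  (L5)  txn=BusUpgr  M[L5]=10
step 6: P3: store L5 := 56  ⟶  IIIM  (L5)  txn=BusRdX+Flush  M[L5]=92
step 7: P0: store L5 := 28  ⟶  MIII  (L5)  txn=BusRdX+Flush  M[L5]=56
step 8: P0: load  L5  ⟶  MIII  (L5)  txn=∅  M[L5]=56

state = M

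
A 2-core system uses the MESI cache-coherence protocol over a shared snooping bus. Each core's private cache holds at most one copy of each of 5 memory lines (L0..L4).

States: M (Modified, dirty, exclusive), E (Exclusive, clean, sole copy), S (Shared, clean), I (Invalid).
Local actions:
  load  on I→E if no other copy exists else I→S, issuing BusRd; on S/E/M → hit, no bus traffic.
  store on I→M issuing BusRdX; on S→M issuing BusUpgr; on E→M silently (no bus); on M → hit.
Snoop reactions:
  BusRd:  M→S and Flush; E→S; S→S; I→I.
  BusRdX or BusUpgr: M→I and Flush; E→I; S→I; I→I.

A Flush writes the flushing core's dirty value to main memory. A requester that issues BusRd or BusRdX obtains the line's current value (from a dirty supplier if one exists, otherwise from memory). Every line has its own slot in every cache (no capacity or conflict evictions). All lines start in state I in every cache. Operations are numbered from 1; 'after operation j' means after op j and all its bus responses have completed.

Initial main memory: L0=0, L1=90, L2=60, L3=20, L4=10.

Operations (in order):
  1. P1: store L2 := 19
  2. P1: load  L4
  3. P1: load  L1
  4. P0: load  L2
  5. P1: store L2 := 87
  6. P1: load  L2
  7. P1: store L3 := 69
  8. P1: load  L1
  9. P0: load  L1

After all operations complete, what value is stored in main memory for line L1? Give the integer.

step 1: P1: store L2 := 19  ⟶  IM  (L2)  txn=BusRdX  M[L2]=60
step 2: P1: load  L4  ⟶  IE  (L4)  txn=BusRd  M[L4]=10
step 3: P1: load  L1  ⟶  IE  (L1)  txn=BusRd  M[L1]=90
step 4: P0: load  L2  ⟶  SS  (L2)  txn=BusRd+Flush  M[L2]=19
step 5: P1: store L2 := 87  ⟶  IM  (L2)  txn=BusUpgr  M[L2]=19
step 6: P1: load  L2  ⟶  IM  (L2)  txn=∅  M[L2]=19
step 7: P1: store L3 := 69  ⟶  IM  (L3)  txn=BusRdX  M[L3]=20
step 8: P1: load  L1  ⟶  IE  (L1)  txn=∅  M[L1]=90
step 9: P0: load  L1  ⟶  SS  (L1)  txn=BusRd  M[L1]=90

memory[L1] = 90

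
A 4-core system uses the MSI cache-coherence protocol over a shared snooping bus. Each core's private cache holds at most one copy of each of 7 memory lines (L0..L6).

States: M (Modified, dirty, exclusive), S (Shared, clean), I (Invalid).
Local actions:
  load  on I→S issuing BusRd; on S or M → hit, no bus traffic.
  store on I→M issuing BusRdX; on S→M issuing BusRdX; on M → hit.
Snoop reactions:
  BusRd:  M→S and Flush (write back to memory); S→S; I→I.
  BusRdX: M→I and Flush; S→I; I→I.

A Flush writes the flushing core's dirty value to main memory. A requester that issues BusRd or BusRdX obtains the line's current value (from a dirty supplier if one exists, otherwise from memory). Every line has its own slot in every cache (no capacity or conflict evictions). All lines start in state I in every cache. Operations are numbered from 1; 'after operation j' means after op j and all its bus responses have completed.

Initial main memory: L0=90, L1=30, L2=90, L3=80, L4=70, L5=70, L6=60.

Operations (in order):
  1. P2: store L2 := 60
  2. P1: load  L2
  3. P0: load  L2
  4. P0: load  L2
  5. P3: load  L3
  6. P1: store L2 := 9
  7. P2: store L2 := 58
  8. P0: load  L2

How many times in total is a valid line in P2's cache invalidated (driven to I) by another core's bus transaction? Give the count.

invalidations = 1

step 1: P2: store L2 := 60  ⟶  IIMI  (L2)  txn=BusRdX  M[L2]=90
step 2: P1: load  L2  ⟶  ISSI  (L2)  txn=BusRd+Flush  M[L2]=60
step 3: P0: load  L2  ⟶  SSSI  (L2)  txn=BusRd  M[L2]=60
step 4: P0: load  L2  ⟶  SSSI  (L2)  txn=∅  M[L2]=60
step 5: P3: load  L3  ⟶  IIIS  (L3)  txn=BusRd  M[L3]=80
step 6: P1: store L2 := 9  ⟶  IMII  (L2)  txn=BusRdX  M[L2]=60
step 7: P2: store L2 := 58  ⟶  IIMI  (L2)  txn=BusRdX+Flush  M[L2]=9
step 8: P0: load  L2  ⟶  SISI  (L2)  txn=BusRd+Flush  M[L2]=58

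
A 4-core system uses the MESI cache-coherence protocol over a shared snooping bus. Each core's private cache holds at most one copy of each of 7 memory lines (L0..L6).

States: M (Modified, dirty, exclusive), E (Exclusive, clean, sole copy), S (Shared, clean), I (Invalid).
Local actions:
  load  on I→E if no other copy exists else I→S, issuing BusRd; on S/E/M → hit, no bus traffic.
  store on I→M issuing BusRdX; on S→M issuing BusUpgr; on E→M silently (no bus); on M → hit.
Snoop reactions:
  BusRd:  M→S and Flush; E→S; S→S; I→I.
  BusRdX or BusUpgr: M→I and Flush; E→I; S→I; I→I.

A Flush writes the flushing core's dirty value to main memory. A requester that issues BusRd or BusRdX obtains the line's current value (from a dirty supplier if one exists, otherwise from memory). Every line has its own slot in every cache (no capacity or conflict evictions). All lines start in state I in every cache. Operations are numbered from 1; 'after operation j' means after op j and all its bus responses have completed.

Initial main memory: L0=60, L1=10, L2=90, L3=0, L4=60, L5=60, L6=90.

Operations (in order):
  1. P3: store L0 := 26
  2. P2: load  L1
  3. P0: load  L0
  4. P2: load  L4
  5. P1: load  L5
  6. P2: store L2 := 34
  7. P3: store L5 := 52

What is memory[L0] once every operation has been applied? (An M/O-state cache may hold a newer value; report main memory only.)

[1] P3: store L0 := 26 | P0:I, P1:I, P2:I, P3:M(26) | bus: BusRdX
[2] P2: load  L1 | P0:I, P1:I, P2:E(10), P3:I | bus: BusRd
[3] P0: load  L0 | P0:S(26), P1:I, P2:I, P3:S(26) | bus: BusRd,Flush
[4] P2: load  L4 | P0:I, P1:I, P2:E(60), P3:I | bus: BusRd
[5] P1: load  L5 | P0:I, P1:E(60), P2:I, P3:I | bus: BusRd
[6] P2: store L2 := 34 | P0:I, P1:I, P2:M(34), P3:I | bus: BusRdX
[7] P3: store L5 := 52 | P0:I, P1:I, P2:I, P3:M(52) | bus: BusRdX

memory[L0] = 26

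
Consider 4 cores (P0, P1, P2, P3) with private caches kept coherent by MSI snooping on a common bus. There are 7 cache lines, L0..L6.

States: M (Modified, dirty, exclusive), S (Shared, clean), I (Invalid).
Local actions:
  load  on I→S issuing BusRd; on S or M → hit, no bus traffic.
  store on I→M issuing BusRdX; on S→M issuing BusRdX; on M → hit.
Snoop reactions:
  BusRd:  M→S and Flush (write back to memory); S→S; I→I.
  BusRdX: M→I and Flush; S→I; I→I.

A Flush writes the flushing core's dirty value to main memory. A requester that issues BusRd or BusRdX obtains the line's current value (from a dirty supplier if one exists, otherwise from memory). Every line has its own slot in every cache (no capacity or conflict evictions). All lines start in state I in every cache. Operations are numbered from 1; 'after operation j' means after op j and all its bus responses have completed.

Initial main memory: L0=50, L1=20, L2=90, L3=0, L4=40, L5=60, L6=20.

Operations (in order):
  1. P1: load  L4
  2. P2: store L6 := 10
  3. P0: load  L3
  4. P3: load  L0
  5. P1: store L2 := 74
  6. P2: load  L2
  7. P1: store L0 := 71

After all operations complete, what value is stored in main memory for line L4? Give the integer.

memory[L4] = 40

[1] P1: load  L4 | P0:I, P1:S(40), P2:I, P3:I | bus: BusRd
[2] P2: store L6 := 10 | P0:I, P1:I, P2:M(10), P3:I | bus: BusRdX
[3] P0: load  L3 | P0:S(0), P1:I, P2:I, P3:I | bus: BusRd
[4] P3: load  L0 | P0:I, P1:I, P2:I, P3:S(50) | bus: BusRd
[5] P1: store L2 := 74 | P0:I, P1:M(74), P2:I, P3:I | bus: BusRdX
[6] P2: load  L2 | P0:I, P1:S(74), P2:S(74), P3:I | bus: BusRd,Flush
[7] P1: store L0 := 71 | P0:I, P1:M(71), P2:I, P3:I | bus: BusRdX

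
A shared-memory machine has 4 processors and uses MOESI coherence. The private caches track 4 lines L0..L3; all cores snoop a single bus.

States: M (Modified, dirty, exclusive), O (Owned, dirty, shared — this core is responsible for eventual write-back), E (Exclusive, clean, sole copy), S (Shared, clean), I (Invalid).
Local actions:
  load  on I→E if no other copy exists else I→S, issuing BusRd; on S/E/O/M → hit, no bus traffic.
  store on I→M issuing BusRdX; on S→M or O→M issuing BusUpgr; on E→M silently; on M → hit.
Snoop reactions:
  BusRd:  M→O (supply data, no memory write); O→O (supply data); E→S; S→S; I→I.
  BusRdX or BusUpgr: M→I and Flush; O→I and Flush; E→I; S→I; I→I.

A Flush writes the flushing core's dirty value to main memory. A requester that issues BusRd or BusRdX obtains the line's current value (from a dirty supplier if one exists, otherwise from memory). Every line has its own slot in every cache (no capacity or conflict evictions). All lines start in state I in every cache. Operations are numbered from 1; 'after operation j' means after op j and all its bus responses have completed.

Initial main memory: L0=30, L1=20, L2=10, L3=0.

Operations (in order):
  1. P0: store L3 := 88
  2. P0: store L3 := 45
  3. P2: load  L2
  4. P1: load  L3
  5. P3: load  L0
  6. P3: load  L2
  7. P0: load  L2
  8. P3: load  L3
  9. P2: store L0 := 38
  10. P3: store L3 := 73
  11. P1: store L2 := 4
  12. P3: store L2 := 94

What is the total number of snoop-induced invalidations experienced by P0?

1. P0: store L3 := 88  bus=[BusRdX]  L3: P0=M P1=I P2=I P3=I  mem[L3]=0
2. P0: store L3 := 45  bus=[-]  L3: P0=M P1=I P2=I P3=I  mem[L3]=0
3. P2: load  L2  bus=[BusRd]  L2: P0=I P1=I P2=E P3=I  mem[L2]=10
4. P1: load  L3  bus=[BusRd]  L3: P0=O P1=S P2=I P3=I  mem[L3]=0
5. P3: load  L0  bus=[BusRd]  L0: P0=I P1=I P2=I P3=E  mem[L0]=30
6. P3: load  L2  bus=[BusRd]  L2: P0=I P1=I P2=S P3=S  mem[L2]=10
7. P0: load  L2  bus=[BusRd]  L2: P0=S P1=I P2=S P3=S  mem[L2]=10
8. P3: load  L3  bus=[BusRd]  L3: P0=O P1=S P2=I P3=S  mem[L3]=0
9. P2: store L0 := 38  bus=[BusRdX]  L0: P0=I P1=I P2=M P3=I  mem[L0]=30
10. P3: store L3 := 73  bus=[BusUpgr,Flush]  L3: P0=I P1=I P2=I P3=M  mem[L3]=45
11. P1: store L2 := 4  bus=[BusRdX]  L2: P0=I P1=M P2=I P3=I  mem[L2]=10
12. P3: store L2 := 94  bus=[BusRdX,Flush]  L2: P0=I P1=I P2=I P3=M  mem[L2]=4

invalidations = 2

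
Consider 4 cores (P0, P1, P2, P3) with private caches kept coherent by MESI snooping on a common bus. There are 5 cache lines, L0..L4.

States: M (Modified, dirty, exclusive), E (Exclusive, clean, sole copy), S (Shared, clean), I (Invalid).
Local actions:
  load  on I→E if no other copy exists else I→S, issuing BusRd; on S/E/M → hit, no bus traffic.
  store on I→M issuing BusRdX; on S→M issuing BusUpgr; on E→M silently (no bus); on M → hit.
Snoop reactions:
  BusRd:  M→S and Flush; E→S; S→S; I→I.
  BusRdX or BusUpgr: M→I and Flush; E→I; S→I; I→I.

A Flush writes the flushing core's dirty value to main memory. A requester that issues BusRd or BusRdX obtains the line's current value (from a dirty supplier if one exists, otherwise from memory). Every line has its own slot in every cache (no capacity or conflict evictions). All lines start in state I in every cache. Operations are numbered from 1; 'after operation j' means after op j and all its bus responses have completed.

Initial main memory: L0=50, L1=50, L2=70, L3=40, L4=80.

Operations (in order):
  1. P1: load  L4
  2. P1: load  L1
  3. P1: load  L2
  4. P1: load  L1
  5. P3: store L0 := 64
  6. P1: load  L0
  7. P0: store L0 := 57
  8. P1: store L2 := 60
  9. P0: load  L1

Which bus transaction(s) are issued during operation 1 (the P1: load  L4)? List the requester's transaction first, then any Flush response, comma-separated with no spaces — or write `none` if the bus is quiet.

bus = BusRd

1. P1: load  L4  bus=[BusRd]  L4: P0=I P1=E P2=I P3=I  mem[L4]=80
2. P1: load  L1  bus=[BusRd]  L1: P0=I P1=E P2=I P3=I  mem[L1]=50
3. P1: load  L2  bus=[BusRd]  L2: P0=I P1=E P2=I P3=I  mem[L2]=70
4. P1: load  L1  bus=[-]  L1: P0=I P1=E P2=I P3=I  mem[L1]=50
5. P3: store L0 := 64  bus=[BusRdX]  L0: P0=I P1=I P2=I P3=M  mem[L0]=50
6. P1: load  L0  bus=[BusRd,Flush]  L0: P0=I P1=S P2=I P3=S  mem[L0]=64
7. P0: store L0 := 57  bus=[BusRdX]  L0: P0=M P1=I P2=I P3=I  mem[L0]=64
8. P1: store L2 := 60  bus=[-]  L2: P0=I P1=M P2=I P3=I  mem[L2]=70
9. P0: load  L1  bus=[BusRd]  L1: P0=S P1=S P2=I P3=I  mem[L1]=50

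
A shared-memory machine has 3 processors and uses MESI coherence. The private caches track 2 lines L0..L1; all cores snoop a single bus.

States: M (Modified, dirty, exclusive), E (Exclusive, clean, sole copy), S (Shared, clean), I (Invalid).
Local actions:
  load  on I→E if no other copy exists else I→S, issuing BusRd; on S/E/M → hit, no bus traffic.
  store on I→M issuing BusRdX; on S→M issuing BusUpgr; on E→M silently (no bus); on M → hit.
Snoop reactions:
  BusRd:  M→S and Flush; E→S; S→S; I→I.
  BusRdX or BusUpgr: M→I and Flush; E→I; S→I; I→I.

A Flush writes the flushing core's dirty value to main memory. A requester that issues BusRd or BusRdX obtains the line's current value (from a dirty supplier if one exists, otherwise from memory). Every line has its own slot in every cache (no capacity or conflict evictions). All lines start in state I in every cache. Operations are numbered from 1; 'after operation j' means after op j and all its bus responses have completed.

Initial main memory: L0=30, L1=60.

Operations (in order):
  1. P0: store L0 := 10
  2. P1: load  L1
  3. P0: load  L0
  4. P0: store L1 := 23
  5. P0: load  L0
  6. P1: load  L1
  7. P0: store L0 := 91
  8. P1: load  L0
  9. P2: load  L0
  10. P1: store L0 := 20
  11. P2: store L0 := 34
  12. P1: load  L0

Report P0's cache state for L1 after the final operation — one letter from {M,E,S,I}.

state = S

step 1: P0: store L0 := 10  ⟶  MII  (L0)  txn=BusRdX  M[L0]=30
step 2: P1: load  L1  ⟶  IEI  (L1)  txn=BusRd  M[L1]=60
step 3: P0: load  L0  ⟶  MII  (L0)  txn=∅  M[L0]=30
step 4: P0: store L1 := 23  ⟶  MII  (L1)  txn=BusRdX  M[L1]=60
step 5: P0: load  L0  ⟶  MII  (L0)  txn=∅  M[L0]=30
step 6: P1: load  L1  ⟶  SSI  (L1)  txn=BusRd+Flush  M[L1]=23
step 7: P0: store L0 := 91  ⟶  MII  (L0)  txn=∅  M[L0]=30
step 8: P1: load  L0  ⟶  SSI  (L0)  txn=BusRd+Flush  M[L0]=91
step 9: P2: load  L0  ⟶  SSS  (L0)  txn=BusRd  M[L0]=91
step 10: P1: store L0 := 20  ⟶  IMI  (L0)  txn=BusUpgr  M[L0]=91
step 11: P2: store L0 := 34  ⟶  IIM  (L0)  txn=BusRdX+Flush  M[L0]=20
step 12: P1: load  L0  ⟶  ISS  (L0)  txn=BusRd+Flush  M[L0]=34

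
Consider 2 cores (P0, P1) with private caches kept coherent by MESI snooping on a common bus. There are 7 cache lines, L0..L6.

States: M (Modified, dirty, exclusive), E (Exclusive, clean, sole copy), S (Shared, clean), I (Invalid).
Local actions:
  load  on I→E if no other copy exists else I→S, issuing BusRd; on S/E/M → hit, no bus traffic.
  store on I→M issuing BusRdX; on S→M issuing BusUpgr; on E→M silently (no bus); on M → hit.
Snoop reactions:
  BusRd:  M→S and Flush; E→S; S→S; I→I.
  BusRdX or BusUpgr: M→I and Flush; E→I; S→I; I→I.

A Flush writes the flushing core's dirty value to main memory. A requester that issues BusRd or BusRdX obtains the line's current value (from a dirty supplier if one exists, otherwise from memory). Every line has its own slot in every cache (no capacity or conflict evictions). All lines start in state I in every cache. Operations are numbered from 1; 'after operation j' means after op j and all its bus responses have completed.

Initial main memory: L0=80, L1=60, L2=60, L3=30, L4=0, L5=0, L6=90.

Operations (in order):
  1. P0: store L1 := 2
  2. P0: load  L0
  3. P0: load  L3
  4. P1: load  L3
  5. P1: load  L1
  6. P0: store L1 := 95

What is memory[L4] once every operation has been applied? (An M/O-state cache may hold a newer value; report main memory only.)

1. P0: store L1 := 2  bus=[BusRdX]  L1: P0=M P1=I  mem[L1]=60
2. P0: load  L0  bus=[BusRd]  L0: P0=E P1=I  mem[L0]=80
3. P0: load  L3  bus=[BusRd]  L3: P0=E P1=I  mem[L3]=30
4. P1: load  L3  bus=[BusRd]  L3: P0=S P1=S  mem[L3]=30
5. P1: load  L1  bus=[BusRd,Flush]  L1: P0=S P1=S  mem[L1]=2
6. P0: store L1 := 95  bus=[BusUpgr]  L1: P0=M P1=I  mem[L1]=2

memory[L4] = 0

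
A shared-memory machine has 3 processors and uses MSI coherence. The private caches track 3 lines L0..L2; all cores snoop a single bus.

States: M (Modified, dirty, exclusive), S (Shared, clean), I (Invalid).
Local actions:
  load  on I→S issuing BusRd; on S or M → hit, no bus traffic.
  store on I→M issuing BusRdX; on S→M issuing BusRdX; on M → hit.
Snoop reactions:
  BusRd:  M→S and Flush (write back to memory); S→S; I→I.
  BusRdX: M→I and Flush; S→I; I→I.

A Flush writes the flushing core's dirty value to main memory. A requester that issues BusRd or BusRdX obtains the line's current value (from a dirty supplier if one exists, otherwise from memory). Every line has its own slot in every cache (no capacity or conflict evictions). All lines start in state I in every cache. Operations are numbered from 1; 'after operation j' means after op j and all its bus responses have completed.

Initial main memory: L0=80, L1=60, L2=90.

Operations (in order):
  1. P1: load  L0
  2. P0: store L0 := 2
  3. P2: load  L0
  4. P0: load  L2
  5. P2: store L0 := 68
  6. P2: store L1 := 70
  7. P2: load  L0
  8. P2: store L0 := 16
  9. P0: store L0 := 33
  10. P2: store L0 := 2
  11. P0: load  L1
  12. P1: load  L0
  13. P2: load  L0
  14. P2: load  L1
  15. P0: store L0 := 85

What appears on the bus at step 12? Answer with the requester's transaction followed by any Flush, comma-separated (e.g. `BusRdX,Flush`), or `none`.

bus = BusRd,Flush

  op1 P1: load  L0 → I/S/I on L0; bus BusRd; mem=80
  op2 P0: store L0 := 2 → M/I/I on L0; bus BusRdX; mem=80
  op3 P2: load  L0 → S/I/S on L0; bus BusRd Flush; mem=2
  op4 P0: load  L2 → S/I/I on L2; bus BusRd; mem=90
  op5 P2: store L0 := 68 → I/I/M on L0; bus BusRdX; mem=2
  op6 P2: store L1 := 70 → I/I/M on L1; bus BusRdX; mem=60
  op7 P2: load  L0 → I/I/M on L0; bus (none); mem=2
  op8 P2: store L0 := 16 → I/I/M on L0; bus (none); mem=2
  op9 P0: store L0 := 33 → M/I/I on L0; bus BusRdX Flush; mem=16
  op10 P2: store L0 := 2 → I/I/M on L0; bus BusRdX Flush; mem=33
  op11 P0: load  L1 → S/I/S on L1; bus BusRd Flush; mem=70
  op12 P1: load  L0 → I/S/S on L0; bus BusRd Flush; mem=2
  op13 P2: load  L0 → I/S/S on L0; bus (none); mem=2
  op14 P2: load  L1 → S/I/S on L1; bus (none); mem=70
  op15 P0: store L0 := 85 → M/I/I on L0; bus BusRdX; mem=2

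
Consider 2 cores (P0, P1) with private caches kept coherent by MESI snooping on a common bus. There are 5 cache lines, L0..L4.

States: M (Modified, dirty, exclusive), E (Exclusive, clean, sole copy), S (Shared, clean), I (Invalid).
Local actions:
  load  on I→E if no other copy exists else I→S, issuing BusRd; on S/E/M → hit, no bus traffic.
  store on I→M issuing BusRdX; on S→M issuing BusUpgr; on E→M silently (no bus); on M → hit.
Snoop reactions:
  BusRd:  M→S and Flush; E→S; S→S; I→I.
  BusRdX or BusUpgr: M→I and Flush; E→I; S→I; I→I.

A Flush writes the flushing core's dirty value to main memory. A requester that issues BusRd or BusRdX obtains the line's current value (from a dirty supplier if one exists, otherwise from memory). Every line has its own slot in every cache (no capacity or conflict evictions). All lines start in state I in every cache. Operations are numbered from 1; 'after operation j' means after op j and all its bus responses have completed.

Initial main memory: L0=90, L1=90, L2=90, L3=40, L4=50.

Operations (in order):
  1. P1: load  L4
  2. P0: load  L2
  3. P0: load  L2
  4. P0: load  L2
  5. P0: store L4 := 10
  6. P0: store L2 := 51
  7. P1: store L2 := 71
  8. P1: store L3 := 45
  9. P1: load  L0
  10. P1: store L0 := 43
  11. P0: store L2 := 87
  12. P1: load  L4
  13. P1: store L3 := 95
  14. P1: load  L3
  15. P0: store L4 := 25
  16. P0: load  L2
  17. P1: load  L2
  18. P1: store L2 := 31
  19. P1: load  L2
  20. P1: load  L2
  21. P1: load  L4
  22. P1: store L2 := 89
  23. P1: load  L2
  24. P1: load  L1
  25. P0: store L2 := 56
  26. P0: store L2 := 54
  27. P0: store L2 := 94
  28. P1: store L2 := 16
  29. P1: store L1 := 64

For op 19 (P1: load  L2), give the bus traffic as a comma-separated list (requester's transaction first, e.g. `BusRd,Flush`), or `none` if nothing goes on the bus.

bus = none

  op1 P1: load  L4 → I/E on L4; bus BusRd; mem=50
  op2 P0: load  L2 → E/I on L2; bus BusRd; mem=90
  op3 P0: load  L2 → E/I on L2; bus (none); mem=90
  op4 P0: load  L2 → E/I on L2; bus (none); mem=90
  op5 P0: store L4 := 10 → M/I on L4; bus BusRdX; mem=50
  op6 P0: store L2 := 51 → M/I on L2; bus (none); mem=90
  op7 P1: store L2 := 71 → I/M on L2; bus BusRdX Flush; mem=51
  op8 P1: store L3 := 45 → I/M on L3; bus BusRdX; mem=40
  op9 P1: load  L0 → I/E on L0; bus BusRd; mem=90
  op10 P1: store L0 := 43 → I/M on L0; bus (none); mem=90
  op11 P0: store L2 := 87 → M/I on L2; bus BusRdX Flush; mem=71
  op12 P1: load  L4 → S/S on L4; bus BusRd Flush; mem=10
  op13 P1: store L3 := 95 → I/M on L3; bus (none); mem=40
  op14 P1: load  L3 → I/M on L3; bus (none); mem=40
  op15 P0: store L4 := 25 → M/I on L4; bus BusUpgr; mem=10
  op16 P0: load  L2 → M/I on L2; bus (none); mem=71
  op17 P1: load  L2 → S/S on L2; bus BusRd Flush; mem=87
  op18 P1: store L2 := 31 → I/M on L2; bus BusUpgr; mem=87
  op19 P1: load  L2 → I/M on L2; bus (none); mem=87
  op20 P1: load  L2 → I/M on L2; bus (none); mem=87
  op21 P1: load  L4 → S/S on L4; bus BusRd Flush; mem=25
  op22 P1: store L2 := 89 → I/M on L2; bus (none); mem=87
  op23 P1: load  L2 → I/M on L2; bus (none); mem=87
  op24 P1: load  L1 → I/E on L1; bus BusRd; mem=90
  op25 P0: store L2 := 56 → M/I on L2; bus BusRdX Flush; mem=89
  op26 P0: store L2 := 54 → M/I on L2; bus (none); mem=89
  op27 P0: store L2 := 94 → M/I on L2; bus (none); mem=89
  op28 P1: store L2 := 16 → I/M on L2; bus BusRdX Flush; mem=94
  op29 P1: store L1 := 64 → I/M on L1; bus (none); mem=90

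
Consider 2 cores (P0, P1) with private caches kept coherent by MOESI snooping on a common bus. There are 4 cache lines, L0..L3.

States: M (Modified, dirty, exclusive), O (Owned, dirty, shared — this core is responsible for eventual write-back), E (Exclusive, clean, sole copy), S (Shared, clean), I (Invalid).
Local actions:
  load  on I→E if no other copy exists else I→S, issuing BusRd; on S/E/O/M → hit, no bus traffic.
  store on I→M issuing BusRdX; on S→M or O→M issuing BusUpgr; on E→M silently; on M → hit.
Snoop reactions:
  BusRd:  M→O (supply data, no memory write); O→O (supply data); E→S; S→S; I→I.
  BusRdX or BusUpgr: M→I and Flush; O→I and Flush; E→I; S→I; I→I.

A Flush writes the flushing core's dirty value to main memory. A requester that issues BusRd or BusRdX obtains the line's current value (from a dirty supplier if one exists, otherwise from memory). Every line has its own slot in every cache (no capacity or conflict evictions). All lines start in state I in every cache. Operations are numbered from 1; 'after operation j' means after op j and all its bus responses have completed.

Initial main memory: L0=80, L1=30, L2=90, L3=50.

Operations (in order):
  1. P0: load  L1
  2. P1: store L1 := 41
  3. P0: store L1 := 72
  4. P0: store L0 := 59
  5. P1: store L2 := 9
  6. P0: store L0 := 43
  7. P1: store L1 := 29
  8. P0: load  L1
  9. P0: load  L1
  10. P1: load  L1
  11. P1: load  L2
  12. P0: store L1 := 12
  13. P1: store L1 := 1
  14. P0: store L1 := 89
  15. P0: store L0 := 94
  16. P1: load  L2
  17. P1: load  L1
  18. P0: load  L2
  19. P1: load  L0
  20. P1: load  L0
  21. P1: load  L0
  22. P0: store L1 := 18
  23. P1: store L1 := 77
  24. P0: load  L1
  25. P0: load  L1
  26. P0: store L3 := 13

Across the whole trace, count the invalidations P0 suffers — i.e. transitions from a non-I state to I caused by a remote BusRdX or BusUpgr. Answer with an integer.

  op1 P0: load  L1 → E/I on L1; bus BusRd; mem=30
  op2 P1: store L1 := 41 → I/M on L1; bus BusRdX; mem=30
  op3 P0: store L1 := 72 → M/I on L1; bus BusRdX Flush; mem=41
  op4 P0: store L0 := 59 → M/I on L0; bus BusRdX; mem=80
  op5 P1: store L2 := 9 → I/M on L2; bus BusRdX; mem=90
  op6 P0: store L0 := 43 → M/I on L0; bus (none); mem=80
  op7 P1: store L1 := 29 → I/M on L1; bus BusRdX Flush; mem=72
  op8 P0: load  L1 → S/O on L1; bus BusRd; mem=72
  op9 P0: load  L1 → S/O on L1; bus (none); mem=72
  op10 P1: load  L1 → S/O on L1; bus (none); mem=72
  op11 P1: load  L2 → I/M on L2; bus (none); mem=90
  op12 P0: store L1 := 12 → M/I on L1; bus BusUpgr Flush; mem=29
  op13 P1: store L1 := 1 → I/M on L1; bus BusRdX Flush; mem=12
  op14 P0: store L1 := 89 → M/I on L1; bus BusRdX Flush; mem=1
  op15 P0: store L0 := 94 → M/I on L0; bus (none); mem=80
  op16 P1: load  L2 → I/M on L2; bus (none); mem=90
  op17 P1: load  L1 → O/S on L1; bus BusRd; mem=1
  op18 P0: load  L2 → S/O on L2; bus BusRd; mem=90
  op19 P1: load  L0 → O/S on L0; bus BusRd; mem=80
  op20 P1: load  L0 → O/S on L0; bus (none); mem=80
  op21 P1: load  L0 → O/S on L0; bus (none); mem=80
  op22 P0: store L1 := 18 → M/I on L1; bus BusUpgr; mem=1
  op23 P1: store L1 := 77 → I/M on L1; bus BusRdX Flush; mem=18
  op24 P0: load  L1 → S/O on L1; bus BusRd; mem=18
  op25 P0: load  L1 → S/O on L1; bus (none); mem=18
  op26 P0: store L3 := 13 → M/I on L3; bus BusRdX; mem=50

invalidations = 4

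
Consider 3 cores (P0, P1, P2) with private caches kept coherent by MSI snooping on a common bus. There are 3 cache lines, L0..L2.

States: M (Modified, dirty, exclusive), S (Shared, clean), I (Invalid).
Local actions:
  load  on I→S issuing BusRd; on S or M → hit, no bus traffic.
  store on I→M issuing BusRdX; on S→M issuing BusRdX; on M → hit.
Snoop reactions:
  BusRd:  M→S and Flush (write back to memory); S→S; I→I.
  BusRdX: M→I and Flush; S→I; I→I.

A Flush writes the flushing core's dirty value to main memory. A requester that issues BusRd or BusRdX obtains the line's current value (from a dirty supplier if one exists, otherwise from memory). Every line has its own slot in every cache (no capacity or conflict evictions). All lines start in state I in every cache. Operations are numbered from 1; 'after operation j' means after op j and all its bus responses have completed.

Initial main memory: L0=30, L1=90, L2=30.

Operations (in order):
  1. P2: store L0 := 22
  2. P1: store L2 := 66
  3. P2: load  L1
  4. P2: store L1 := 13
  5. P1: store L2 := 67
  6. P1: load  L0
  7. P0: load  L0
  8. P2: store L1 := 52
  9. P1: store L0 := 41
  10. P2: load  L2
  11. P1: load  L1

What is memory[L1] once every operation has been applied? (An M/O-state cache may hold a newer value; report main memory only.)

memory[L1] = 52

  op1 P2: store L0 := 22 → I/I/M on L0; bus BusRdX; mem=30
  op2 P1: store L2 := 66 → I/M/I on L2; bus BusRdX; mem=30
  op3 P2: load  L1 → I/I/S on L1; bus BusRd; mem=90
  op4 P2: store L1 := 13 → I/I/M on L1; bus BusRdX; mem=90
  op5 P1: store L2 := 67 → I/M/I on L2; bus (none); mem=30
  op6 P1: load  L0 → I/S/S on L0; bus BusRd Flush; mem=22
  op7 P0: load  L0 → S/S/S on L0; bus BusRd; mem=22
  op8 P2: store L1 := 52 → I/I/M on L1; bus (none); mem=90
  op9 P1: store L0 := 41 → I/M/I on L0; bus BusRdX; mem=22
  op10 P2: load  L2 → I/S/S on L2; bus BusRd Flush; mem=67
  op11 P1: load  L1 → I/S/S on L1; bus BusRd Flush; mem=52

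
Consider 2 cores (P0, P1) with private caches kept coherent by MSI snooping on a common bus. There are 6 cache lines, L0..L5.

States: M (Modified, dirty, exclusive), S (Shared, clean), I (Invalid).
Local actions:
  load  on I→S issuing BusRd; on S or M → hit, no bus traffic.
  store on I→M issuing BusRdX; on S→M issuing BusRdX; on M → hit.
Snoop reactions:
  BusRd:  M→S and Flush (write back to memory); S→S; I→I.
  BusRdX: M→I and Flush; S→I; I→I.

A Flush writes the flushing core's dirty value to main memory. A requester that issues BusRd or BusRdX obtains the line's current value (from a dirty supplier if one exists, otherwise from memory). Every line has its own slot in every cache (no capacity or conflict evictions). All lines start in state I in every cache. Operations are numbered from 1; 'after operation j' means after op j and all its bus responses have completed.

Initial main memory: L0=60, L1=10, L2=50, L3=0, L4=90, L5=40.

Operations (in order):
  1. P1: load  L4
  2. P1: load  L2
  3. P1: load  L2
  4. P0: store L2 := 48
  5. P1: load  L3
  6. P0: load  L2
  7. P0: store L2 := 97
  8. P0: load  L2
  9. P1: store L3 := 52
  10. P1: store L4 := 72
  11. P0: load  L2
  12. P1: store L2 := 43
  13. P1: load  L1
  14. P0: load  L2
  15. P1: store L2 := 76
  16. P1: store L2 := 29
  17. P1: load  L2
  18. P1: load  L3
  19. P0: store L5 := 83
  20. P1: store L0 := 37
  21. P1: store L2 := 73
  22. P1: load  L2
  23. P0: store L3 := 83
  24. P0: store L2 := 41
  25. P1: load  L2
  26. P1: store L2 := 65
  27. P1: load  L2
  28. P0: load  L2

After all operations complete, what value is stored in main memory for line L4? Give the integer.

memory[L4] = 90

[1] P1: load  L4 | P0:I, P1:S(90) | bus: BusRd
[2] P1: load  L2 | P0:I, P1:S(50) | bus: BusRd
[3] P1: load  L2 | P0:I, P1:S(50) | bus: none
[4] P0: store L2 := 48 | P0:M(48), P1:I | bus: BusRdX
[5] P1: load  L3 | P0:I, P1:S(0) | bus: BusRd
[6] P0: load  L2 | P0:M(48), P1:I | bus: none
[7] P0: store L2 := 97 | P0:M(97), P1:I | bus: none
[8] P0: load  L2 | P0:M(97), P1:I | bus: none
[9] P1: store L3 := 52 | P0:I, P1:M(52) | bus: BusRdX
[10] P1: store L4 := 72 | P0:I, P1:M(72) | bus: BusRdX
[11] P0: load  L2 | P0:M(97), P1:I | bus: none
[12] P1: store L2 := 43 | P0:I, P1:M(43) | bus: BusRdX,Flush
[13] P1: load  L1 | P0:I, P1:S(10) | bus: BusRd
[14] P0: load  L2 | P0:S(43), P1:S(43) | bus: BusRd,Flush
[15] P1: store L2 := 76 | P0:I, P1:M(76) | bus: BusRdX
[16] P1: store L2 := 29 | P0:I, P1:M(29) | bus: none
[17] P1: load  L2 | P0:I, P1:M(29) | bus: none
[18] P1: load  L3 | P0:I, P1:M(52) | bus: none
[19] P0: store L5 := 83 | P0:M(83), P1:I | bus: BusRdX
[20] P1: store L0 := 37 | P0:I, P1:M(37) | bus: BusRdX
[21] P1: store L2 := 73 | P0:I, P1:M(73) | bus: none
[22] P1: load  L2 | P0:I, P1:M(73) | bus: none
[23] P0: store L3 := 83 | P0:M(83), P1:I | bus: BusRdX,Flush
[24] P0: store L2 := 41 | P0:M(41), P1:I | bus: BusRdX,Flush
[25] P1: load  L2 | P0:S(41), P1:S(41) | bus: BusRd,Flush
[26] P1: store L2 := 65 | P0:I, P1:M(65) | bus: BusRdX
[27] P1: load  L2 | P0:I, P1:M(65) | bus: none
[28] P0: load  L2 | P0:S(65), P1:S(65) | bus: BusRd,Flush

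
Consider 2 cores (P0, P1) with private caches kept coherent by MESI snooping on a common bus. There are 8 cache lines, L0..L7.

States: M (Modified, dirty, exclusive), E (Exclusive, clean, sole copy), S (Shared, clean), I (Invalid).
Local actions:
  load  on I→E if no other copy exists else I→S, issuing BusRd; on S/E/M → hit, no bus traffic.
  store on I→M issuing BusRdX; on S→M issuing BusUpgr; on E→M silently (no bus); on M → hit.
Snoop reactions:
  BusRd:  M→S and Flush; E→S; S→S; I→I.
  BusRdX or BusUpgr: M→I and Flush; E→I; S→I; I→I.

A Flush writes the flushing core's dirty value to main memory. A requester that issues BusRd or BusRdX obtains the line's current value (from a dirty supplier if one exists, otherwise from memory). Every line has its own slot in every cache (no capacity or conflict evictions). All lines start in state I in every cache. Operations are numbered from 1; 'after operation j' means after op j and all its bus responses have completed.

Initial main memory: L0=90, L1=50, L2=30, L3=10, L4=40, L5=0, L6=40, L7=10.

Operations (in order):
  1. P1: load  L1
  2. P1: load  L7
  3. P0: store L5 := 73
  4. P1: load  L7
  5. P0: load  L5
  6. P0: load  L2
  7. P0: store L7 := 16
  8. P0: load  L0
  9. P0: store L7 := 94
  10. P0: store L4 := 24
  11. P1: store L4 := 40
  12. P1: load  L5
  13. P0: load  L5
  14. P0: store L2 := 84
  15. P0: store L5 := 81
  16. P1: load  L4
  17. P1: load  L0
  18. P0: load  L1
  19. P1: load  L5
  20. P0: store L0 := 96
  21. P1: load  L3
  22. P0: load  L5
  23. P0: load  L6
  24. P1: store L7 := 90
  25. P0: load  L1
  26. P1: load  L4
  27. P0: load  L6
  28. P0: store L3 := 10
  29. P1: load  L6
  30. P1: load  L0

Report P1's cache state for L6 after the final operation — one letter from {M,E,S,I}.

1. P1: load  L1  bus=[BusRd]  L1: P0=I P1=E  mem[L1]=50
2. P1: load  L7  bus=[BusRd]  L7: P0=I P1=E  mem[L7]=10
3. P0: store L5 := 73  bus=[BusRdX]  L5: P0=M P1=I  mem[L5]=0
4. P1: load  L7  bus=[-]  L7: P0=I P1=E  mem[L7]=10
5. P0: load  L5  bus=[-]  L5: P0=M P1=I  mem[L5]=0
6. P0: load  L2  bus=[BusRd]  L2: P0=E P1=I  mem[L2]=30
7. P0: store L7 := 16  bus=[BusRdX]  L7: P0=M P1=I  mem[L7]=10
8. P0: load  L0  bus=[BusRd]  L0: P0=E P1=I  mem[L0]=90
9. P0: store L7 := 94  bus=[-]  L7: P0=M P1=I  mem[L7]=10
10. P0: store L4 := 24  bus=[BusRdX]  L4: P0=M P1=I  mem[L4]=40
11. P1: store L4 := 40  bus=[BusRdX,Flush]  L4: P0=I P1=M  mem[L4]=24
12. P1: load  L5  bus=[BusRd,Flush]  L5: P0=S P1=S  mem[L5]=73
13. P0: load  L5  bus=[-]  L5: P0=S P1=S  mem[L5]=73
14. P0: store L2 := 84  bus=[-]  L2: P0=M P1=I  mem[L2]=30
15. P0: store L5 := 81  bus=[BusUpgr]  L5: P0=M P1=I  mem[L5]=73
16. P1: load  L4  bus=[-]  L4: P0=I P1=M  mem[L4]=24
17. P1: load  L0  bus=[BusRd]  L0: P0=S P1=S  mem[L0]=90
18. P0: load  L1  bus=[BusRd]  L1: P0=S P1=S  mem[L1]=50
19. P1: load  L5  bus=[BusRd,Flush]  L5: P0=S P1=S  mem[L5]=81
20. P0: store L0 := 96  bus=[BusUpgr]  L0: P0=M P1=I  mem[L0]=90
21. P1: load  L3  bus=[BusRd]  L3: P0=I P1=E  mem[L3]=10
22. P0: load  L5  bus=[-]  L5: P0=S P1=S  mem[L5]=81
23. P0: load  L6  bus=[BusRd]  L6: P0=E P1=I  mem[L6]=40
24. P1: store L7 := 90  bus=[BusRdX,Flush]  L7: P0=I P1=M  mem[L7]=94
25. P0: load  L1  bus=[-]  L1: P0=S P1=S  mem[L1]=50
26. P1: load  L4  bus=[-]  L4: P0=I P1=M  mem[L4]=24
27. P0: load  L6  bus=[-]  L6: P0=E P1=I  mem[L6]=40
28. P0: store L3 := 10  bus=[BusRdX]  L3: P0=M P1=I  mem[L3]=10
29. P1: load  L6  bus=[BusRd]  L6: P0=S P1=S  mem[L6]=40
30. P1: load  L0  bus=[BusRd,Flush]  L0: P0=S P1=S  mem[L0]=96

state = S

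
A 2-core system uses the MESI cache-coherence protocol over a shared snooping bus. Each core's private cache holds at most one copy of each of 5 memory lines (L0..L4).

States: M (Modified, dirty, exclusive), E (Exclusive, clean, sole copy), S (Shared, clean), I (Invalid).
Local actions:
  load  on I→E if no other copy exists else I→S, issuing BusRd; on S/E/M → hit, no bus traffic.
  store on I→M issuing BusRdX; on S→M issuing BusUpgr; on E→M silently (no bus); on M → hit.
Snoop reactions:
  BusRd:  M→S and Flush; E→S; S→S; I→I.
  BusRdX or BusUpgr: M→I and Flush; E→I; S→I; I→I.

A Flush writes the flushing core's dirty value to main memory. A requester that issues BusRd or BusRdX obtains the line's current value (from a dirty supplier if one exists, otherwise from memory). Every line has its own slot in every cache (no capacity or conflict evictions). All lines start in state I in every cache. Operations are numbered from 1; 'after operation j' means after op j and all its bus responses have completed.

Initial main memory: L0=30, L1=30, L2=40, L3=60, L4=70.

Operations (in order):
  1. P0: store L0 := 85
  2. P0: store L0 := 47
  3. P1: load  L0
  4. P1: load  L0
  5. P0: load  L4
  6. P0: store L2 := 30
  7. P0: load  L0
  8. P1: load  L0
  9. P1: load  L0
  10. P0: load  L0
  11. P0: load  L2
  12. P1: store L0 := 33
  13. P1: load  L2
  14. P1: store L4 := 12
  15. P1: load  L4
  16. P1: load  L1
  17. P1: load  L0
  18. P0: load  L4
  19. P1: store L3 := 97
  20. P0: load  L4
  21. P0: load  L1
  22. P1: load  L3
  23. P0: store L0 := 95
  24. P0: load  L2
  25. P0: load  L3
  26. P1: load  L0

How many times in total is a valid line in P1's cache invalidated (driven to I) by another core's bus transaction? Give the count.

invalidations = 1

step 1: P0: store L0 := 85  ⟶  MI  (L0)  txn=BusRdX  M[L0]=30
step 2: P0: store L0 := 47  ⟶  MI  (L0)  txn=∅  M[L0]=30
step 3: P1: load  L0  ⟶  SS  (L0)  txn=BusRd+Flush  M[L0]=47
step 4: P1: load  L0  ⟶  SS  (L0)  txn=∅  M[L0]=47
step 5: P0: load  L4  ⟶  EI  (L4)  txn=BusRd  M[L4]=70
step 6: P0: store L2 := 30  ⟶  MI  (L2)  txn=BusRdX  M[L2]=40
step 7: P0: load  L0  ⟶  SS  (L0)  txn=∅  M[L0]=47
step 8: P1: load  L0  ⟶  SS  (L0)  txn=∅  M[L0]=47
step 9: P1: load  L0  ⟶  SS  (L0)  txn=∅  M[L0]=47
step 10: P0: load  L0  ⟶  SS  (L0)  txn=∅  M[L0]=47
step 11: P0: load  L2  ⟶  MI  (L2)  txn=∅  M[L2]=40
step 12: P1: store L0 := 33  ⟶  IM  (L0)  txn=BusUpgr  M[L0]=47
step 13: P1: load  L2  ⟶  SS  (L2)  txn=BusRd+Flush  M[L2]=30
step 14: P1: store L4 := 12  ⟶  IM  (L4)  txn=BusRdX  M[L4]=70
step 15: P1: load  L4  ⟶  IM  (L4)  txn=∅  M[L4]=70
step 16: P1: load  L1  ⟶  IE  (L1)  txn=BusRd  M[L1]=30
step 17: P1: load  L0  ⟶  IM  (L0)  txn=∅  M[L0]=47
step 18: P0: load  L4  ⟶  SS  (L4)  txn=BusRd+Flush  M[L4]=12
step 19: P1: store L3 := 97  ⟶  IM  (L3)  txn=BusRdX  M[L3]=60
step 20: P0: load  L4  ⟶  SS  (L4)  txn=∅  M[L4]=12
step 21: P0: load  L1  ⟶  SS  (L1)  txn=BusRd  M[L1]=30
step 22: P1: load  L3  ⟶  IM  (L3)  txn=∅  M[L3]=60
step 23: P0: store L0 := 95  ⟶  MI  (L0)  txn=BusRdX+Flush  M[L0]=33
step 24: P0: load  L2  ⟶  SS  (L2)  txn=∅  M[L2]=30
step 25: P0: load  L3  ⟶  SS  (L3)  txn=BusRd+Flush  M[L3]=97
step 26: P1: load  L0  ⟶  SS  (L0)  txn=BusRd+Flush  M[L0]=95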